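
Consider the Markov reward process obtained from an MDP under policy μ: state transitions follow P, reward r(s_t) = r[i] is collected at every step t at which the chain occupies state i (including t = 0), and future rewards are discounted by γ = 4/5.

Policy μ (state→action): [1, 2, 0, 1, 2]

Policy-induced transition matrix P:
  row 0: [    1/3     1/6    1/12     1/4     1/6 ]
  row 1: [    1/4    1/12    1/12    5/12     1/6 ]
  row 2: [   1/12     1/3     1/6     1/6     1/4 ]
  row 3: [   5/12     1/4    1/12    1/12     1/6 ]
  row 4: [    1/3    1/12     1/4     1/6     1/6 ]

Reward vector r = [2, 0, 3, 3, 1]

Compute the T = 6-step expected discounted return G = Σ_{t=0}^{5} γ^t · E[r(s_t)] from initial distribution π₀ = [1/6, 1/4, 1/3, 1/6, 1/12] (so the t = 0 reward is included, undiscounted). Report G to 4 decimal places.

G = 6.7405

t=0: π = [0.1667, 0.2500, 0.3333, 0.1667, 0.0833], E[r] = 1.9167, γ^t·E[r] = 1.916667, running G = 1.916667
t=1: π = [0.2431, 0.2083, 0.1250, 0.2292, 0.1944], E[r] = 1.7431, γ^t·E[r] = 1.394444, running G = 3.311111
t=2: π = [0.3038, 0.1730, 0.1262, 0.2199, 0.1771], E[r] = 1.8229, γ^t·E[r] = 1.166667, running G = 4.477778
t=3: π = [0.3057, 0.1768, 0.1234, 0.2169, 0.1772], E[r] = 1.8094, γ^t·E[r] = 0.926420, running G = 5.404198
t=4: π = [0.3058, 0.1758, 0.1231, 0.2183, 0.1769], E[r] = 1.8129, γ^t·E[r] = 0.742551, running G = 6.146749
t=5: π = [0.3061, 0.1760, 0.1231, 0.2179, 0.1769], E[r] = 1.8121, γ^t·E[r] = 0.593790, running G = 6.740539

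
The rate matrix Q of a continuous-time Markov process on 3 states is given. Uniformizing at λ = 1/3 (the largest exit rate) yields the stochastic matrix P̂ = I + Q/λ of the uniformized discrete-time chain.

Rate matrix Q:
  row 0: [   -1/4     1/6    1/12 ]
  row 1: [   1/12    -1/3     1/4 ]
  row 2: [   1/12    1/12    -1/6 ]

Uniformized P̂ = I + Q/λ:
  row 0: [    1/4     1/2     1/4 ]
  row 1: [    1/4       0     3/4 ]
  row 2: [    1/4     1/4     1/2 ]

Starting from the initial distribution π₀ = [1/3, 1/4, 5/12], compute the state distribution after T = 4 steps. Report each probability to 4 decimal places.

t=0: π = [0.3333, 0.2500, 0.4167]
t=1: π = [0.2500, 0.2708, 0.4792]
t=2: π = [0.2500, 0.2448, 0.5052]
t=3: π = [0.2500, 0.2513, 0.4987]
t=4: π = [0.2500, 0.2497, 0.5003]

π = [0.2500, 0.2497, 0.5003]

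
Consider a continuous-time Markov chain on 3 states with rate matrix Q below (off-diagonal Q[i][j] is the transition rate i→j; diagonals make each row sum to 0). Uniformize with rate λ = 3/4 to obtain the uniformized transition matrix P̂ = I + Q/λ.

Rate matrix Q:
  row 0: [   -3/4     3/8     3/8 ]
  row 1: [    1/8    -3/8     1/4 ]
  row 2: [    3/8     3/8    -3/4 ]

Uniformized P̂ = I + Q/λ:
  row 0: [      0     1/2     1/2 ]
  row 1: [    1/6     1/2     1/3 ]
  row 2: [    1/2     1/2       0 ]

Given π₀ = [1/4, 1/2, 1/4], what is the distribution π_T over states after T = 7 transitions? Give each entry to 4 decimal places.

t=0: π = [0.2500, 0.5000, 0.2500]
t=1: π = [0.2083, 0.5000, 0.2917]
t=2: π = [0.2292, 0.5000, 0.2708]
t=3: π = [0.2188, 0.5000, 0.2813]
t=4: π = [0.2240, 0.5000, 0.2760]
t=5: π = [0.2214, 0.5000, 0.2786]
t=6: π = [0.2227, 0.5000, 0.2773]
t=7: π = [0.2220, 0.5000, 0.2780]

π = [0.2220, 0.5000, 0.2780]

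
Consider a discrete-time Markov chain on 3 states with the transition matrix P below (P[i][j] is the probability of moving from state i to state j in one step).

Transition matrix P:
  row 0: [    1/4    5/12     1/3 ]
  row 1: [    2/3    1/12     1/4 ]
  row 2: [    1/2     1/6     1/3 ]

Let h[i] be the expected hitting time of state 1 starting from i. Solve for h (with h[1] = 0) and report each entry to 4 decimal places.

h = [3.0000, 0.0000, 3.7500]

First-step conditioning: h[1] = 0; for i ≠ 1, h[i] = 1 + Σ_k P[i][k]·h[k].
  h[0] = 1 + 1/4·h[0] + 1/3·h[2]
  h[2] = 1 + 1/2·h[0] + 1/3·h[2]
Solving the 2×2 linear system over states ≠ 1 gives exactly h = [3, 0, 15/4] (h[1] = 0 is the target).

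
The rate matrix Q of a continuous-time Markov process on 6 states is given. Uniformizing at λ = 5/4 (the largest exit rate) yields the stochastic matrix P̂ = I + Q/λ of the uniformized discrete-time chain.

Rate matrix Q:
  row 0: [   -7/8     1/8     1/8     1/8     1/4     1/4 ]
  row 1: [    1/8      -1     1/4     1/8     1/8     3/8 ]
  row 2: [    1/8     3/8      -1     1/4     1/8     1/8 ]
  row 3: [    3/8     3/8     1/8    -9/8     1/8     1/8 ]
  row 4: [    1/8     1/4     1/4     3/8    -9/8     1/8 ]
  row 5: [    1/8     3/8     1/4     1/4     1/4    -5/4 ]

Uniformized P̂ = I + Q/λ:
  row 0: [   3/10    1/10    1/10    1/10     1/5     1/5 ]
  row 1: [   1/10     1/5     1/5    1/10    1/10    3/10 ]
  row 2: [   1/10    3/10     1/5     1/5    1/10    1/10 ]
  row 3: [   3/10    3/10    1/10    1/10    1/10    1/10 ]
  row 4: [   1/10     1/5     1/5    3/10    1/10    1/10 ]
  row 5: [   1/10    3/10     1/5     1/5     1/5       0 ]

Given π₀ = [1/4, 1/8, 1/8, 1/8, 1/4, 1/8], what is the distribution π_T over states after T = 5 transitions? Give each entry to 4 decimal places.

π = [0.1645, 0.2309, 0.1678, 0.1578, 0.1312, 0.1478]

t=0: π = [0.2500, 0.1250, 0.1250, 0.1250, 0.2500, 0.1250]
t=1: π = [0.1750, 0.2125, 0.1625, 0.1750, 0.1375, 0.1375]
t=2: π = [0.1700, 0.2300, 0.1650, 0.1575, 0.1313, 0.1463]
t=3: π = [0.1655, 0.2299, 0.1673, 0.1574, 0.1316, 0.1484]
t=4: π = [0.1646, 0.2308, 0.1677, 0.1579, 0.1314, 0.1477]
t=5: π = [0.1645, 0.2309, 0.1678, 0.1578, 0.1312, 0.1478]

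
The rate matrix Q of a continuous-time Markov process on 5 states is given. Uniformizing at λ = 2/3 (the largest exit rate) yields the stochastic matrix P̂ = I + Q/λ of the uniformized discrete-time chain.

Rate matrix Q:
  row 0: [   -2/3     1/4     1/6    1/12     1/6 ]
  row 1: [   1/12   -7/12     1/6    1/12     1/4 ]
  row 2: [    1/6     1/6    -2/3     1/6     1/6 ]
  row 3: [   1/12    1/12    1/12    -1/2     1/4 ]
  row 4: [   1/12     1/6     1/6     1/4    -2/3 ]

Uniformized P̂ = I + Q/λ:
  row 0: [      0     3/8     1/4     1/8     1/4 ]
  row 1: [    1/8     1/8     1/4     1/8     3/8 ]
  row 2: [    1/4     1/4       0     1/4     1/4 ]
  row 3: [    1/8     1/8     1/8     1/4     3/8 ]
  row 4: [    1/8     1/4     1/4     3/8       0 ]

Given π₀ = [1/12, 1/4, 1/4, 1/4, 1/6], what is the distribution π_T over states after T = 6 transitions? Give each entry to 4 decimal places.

t=0: π = [0.0833, 0.2500, 0.2500, 0.2500, 0.1667]
t=1: π = [0.1458, 0.1979, 0.1563, 0.2292, 0.2708]
t=2: π = [0.1263, 0.2148, 0.1823, 0.2409, 0.2357]
t=3: π = [0.1320, 0.2088, 0.1743, 0.2368, 0.2480]
t=4: π = [0.1303, 0.2108, 0.1768, 0.2384, 0.2437]
t=5: π = [0.1308, 0.2101, 0.1760, 0.2378, 0.2452]
t=6: π = [0.1306, 0.2104, 0.1763, 0.2380, 0.2447]

π = [0.1306, 0.2104, 0.1763, 0.2380, 0.2447]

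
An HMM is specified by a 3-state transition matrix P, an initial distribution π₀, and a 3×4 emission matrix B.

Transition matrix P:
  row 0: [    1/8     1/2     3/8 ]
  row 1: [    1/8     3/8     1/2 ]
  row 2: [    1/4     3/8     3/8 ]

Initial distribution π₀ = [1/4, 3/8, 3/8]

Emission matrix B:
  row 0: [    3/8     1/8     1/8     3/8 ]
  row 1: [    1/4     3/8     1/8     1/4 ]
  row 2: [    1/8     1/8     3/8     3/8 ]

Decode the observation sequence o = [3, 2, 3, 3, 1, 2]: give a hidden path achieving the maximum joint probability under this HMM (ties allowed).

path = [2, 2, 2, 2, 1, 2]

t=0: δ = [9.375e-02, 9.375e-02, 1.406e-01]  (obs o_0=3)
t=1: δ = [4.395e-03, 6.592e-03, 1.978e-02]  ψ = [2, 2, 2]  (obs o_1=2)
t=2: δ = [1.854e-03, 1.854e-03, 2.781e-03]  ψ = [2, 2, 2]  (obs o_2=3)
t=3: δ = [2.607e-04, 2.607e-04, 3.911e-04]  ψ = [2, 2, 2]  (obs o_3=3)
t=4: δ = [1.222e-05, 5.499e-05, 1.833e-05]  ψ = [2, 2, 2]  (obs o_4=1)
t=5: δ = [8.593e-07, 2.578e-06, 1.031e-05]  ψ = [1, 1, 1]  (obs o_5=2)
backtrack: best end state = 2; path = [2, 2, 2, 2, 1, 2]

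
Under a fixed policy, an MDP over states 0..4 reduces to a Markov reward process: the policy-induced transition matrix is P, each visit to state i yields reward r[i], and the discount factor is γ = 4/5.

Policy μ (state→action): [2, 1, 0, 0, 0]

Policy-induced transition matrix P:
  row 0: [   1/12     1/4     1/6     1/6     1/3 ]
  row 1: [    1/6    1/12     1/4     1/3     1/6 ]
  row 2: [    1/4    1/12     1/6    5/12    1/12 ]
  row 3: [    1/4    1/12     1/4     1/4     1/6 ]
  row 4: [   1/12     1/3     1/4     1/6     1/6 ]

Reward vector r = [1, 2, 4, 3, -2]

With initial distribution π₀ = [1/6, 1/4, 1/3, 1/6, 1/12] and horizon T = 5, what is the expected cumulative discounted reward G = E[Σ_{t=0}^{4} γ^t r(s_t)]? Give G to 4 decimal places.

G = 6.6493

t=0: π = [0.1667, 0.2500, 0.3333, 0.1667, 0.0833], E[r] = 2.3333, γ^t·E[r] = 2.333333, running G = 2.333333
t=1: π = [0.1875, 0.1319, 0.2083, 0.3056, 0.1667], E[r] = 1.8681, γ^t·E[r] = 1.494444, running G = 3.827778
t=2: π = [0.1800, 0.1563, 0.2170, 0.2662, 0.1806], E[r] = 1.7980, γ^t·E[r] = 1.150741, running G = 4.978519
t=3: π = [0.1769, 0.1585, 0.2169, 0.2691, 0.1786], E[r] = 1.8118, γ^t·E[r] = 0.927630, running G = 5.906148
t=4: π = [0.1775, 0.1575, 0.2172, 0.2697, 0.1781], E[r] = 1.8143, γ^t·E[r] = 0.743123, running G = 6.649271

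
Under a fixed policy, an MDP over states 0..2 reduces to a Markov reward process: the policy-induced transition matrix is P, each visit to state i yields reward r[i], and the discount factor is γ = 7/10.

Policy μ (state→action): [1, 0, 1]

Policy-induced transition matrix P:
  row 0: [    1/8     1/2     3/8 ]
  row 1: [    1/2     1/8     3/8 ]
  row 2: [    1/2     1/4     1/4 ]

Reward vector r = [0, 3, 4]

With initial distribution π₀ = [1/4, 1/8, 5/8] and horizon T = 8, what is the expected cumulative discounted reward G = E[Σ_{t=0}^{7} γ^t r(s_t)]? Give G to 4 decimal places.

G = 7.5821

t=0: π = [0.2500, 0.1250, 0.6250], E[r] = 2.8750, γ^t·E[r] = 2.875000, running G = 2.875000
t=1: π = [0.4063, 0.2969, 0.2969], E[r] = 2.0781, γ^t·E[r] = 1.454688, running G = 4.329688
t=2: π = [0.3477, 0.3145, 0.3379], E[r] = 2.2949, γ^t·E[r] = 1.124512, running G = 5.454199
t=3: π = [0.3696, 0.2976, 0.3328], E[r] = 2.2239, γ^t·E[r] = 0.762790, running G = 6.216989
t=4: π = [0.3614, 0.3052, 0.3334], E[r] = 2.2492, γ^t·E[r] = 0.540042, running G = 6.757031
t=5: π = [0.3645, 0.3022, 0.3333], E[r] = 2.2399, γ^t·E[r] = 0.376458, running G = 7.133489
t=6: π = [0.3633, 0.3033, 0.3333], E[r] = 2.2434, γ^t·E[r] = 0.263931, running G = 7.397419
t=7: π = [0.3638, 0.3029, 0.3333], E[r] = 2.2421, γ^t·E[r] = 0.184644, running G = 7.582063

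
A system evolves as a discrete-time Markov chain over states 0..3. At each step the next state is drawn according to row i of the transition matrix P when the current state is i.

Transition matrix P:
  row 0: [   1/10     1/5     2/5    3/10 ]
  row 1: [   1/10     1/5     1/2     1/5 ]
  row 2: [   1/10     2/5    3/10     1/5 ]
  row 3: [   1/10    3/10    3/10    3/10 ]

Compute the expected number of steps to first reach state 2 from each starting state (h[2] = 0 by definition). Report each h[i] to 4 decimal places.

First-step conditioning: h[2] = 0; for i ≠ 2, h[i] = 1 + Σ_k P[i][k]·h[k].
  h[0] = 1 + 1/10·h[0] + 1/5·h[1] + 3/10·h[3]
  h[1] = 1 + 1/10·h[0] + 1/5·h[1] + 1/5·h[3]
  h[3] = 1 + 1/10·h[0] + 3/10·h[1] + 3/10·h[3]
Solving the 3×3 linear system over states ≠ 2 gives exactly h = [1010/399, 300/133, 0, 1100/399] (h[2] = 0 is the target).

h = [2.5313, 2.2556, 0.0000, 2.7569]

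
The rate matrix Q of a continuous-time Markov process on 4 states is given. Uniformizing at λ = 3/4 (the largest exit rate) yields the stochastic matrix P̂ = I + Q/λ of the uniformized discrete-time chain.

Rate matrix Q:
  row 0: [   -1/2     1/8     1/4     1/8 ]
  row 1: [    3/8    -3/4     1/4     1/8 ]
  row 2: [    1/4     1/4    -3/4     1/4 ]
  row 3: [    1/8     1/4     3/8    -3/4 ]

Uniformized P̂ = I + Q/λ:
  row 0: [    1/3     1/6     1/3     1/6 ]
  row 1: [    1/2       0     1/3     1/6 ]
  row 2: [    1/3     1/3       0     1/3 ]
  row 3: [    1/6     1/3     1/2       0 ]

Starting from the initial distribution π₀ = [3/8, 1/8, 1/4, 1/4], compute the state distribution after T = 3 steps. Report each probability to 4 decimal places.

t=0: π = [0.3750, 0.1250, 0.2500, 0.2500]
t=1: π = [0.3125, 0.2292, 0.2917, 0.1667]
t=2: π = [0.3438, 0.2049, 0.2639, 0.1875]
t=3: π = [0.3362, 0.2078, 0.2766, 0.1794]

π = [0.3362, 0.2078, 0.2766, 0.1794]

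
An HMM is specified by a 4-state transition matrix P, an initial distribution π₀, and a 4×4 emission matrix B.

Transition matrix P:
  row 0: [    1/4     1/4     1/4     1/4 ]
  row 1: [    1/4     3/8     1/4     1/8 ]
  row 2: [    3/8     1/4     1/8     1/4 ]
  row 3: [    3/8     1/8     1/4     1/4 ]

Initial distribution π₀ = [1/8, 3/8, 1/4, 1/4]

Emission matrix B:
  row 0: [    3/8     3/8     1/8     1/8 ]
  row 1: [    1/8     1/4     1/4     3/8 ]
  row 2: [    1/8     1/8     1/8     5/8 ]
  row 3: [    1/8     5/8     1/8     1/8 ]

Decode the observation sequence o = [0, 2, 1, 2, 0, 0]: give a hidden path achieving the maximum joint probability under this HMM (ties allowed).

path = [1, 1, 1, 1, 0, 0]

t=0: δ = [4.688e-02, 4.688e-02, 3.125e-02, 3.125e-02]  (obs o_0=0)
t=1: δ = [1.465e-03, 4.395e-03, 1.465e-03, 1.465e-03]  ψ = [0, 1, 0, 0]  (obs o_1=2)
t=2: δ = [4.120e-04, 4.120e-04, 1.373e-04, 3.433e-04]  ψ = [1, 1, 1, 1]  (obs o_2=1)
t=3: δ = [1.609e-05, 3.862e-05, 1.287e-05, 1.287e-05]  ψ = [3, 1, 0, 0]  (obs o_3=2)
t=4: δ = [3.621e-06, 1.810e-06, 1.207e-06, 6.035e-07]  ψ = [1, 1, 1, 1]  (obs o_4=0)
t=5: δ = [3.395e-07, 1.132e-07, 1.132e-07, 1.132e-07]  ψ = [0, 0, 0, 0]  (obs o_5=0)
backtrack: best end state = 0; path = [1, 1, 1, 1, 0, 0]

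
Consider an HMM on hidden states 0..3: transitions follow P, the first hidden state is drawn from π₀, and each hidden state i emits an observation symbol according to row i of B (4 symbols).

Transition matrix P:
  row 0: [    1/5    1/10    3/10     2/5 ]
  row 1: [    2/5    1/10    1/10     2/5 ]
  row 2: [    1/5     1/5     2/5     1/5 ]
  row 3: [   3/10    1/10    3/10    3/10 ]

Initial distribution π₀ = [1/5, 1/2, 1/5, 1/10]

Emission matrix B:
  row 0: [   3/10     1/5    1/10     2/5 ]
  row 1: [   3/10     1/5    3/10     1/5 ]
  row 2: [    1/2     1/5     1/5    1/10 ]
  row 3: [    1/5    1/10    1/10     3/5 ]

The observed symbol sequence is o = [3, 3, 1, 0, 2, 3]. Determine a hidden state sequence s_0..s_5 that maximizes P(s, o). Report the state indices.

path = [1, 3, 2, 2, 1, 3]

t=0: δ = [8.000e-02, 1.000e-01, 2.000e-02, 6.000e-02]  (obs o_0=3)
t=1: δ = [1.600e-02, 2.000e-03, 2.400e-03, 2.400e-02]  ψ = [1, 1, 0, 1]  (obs o_1=3)
t=2: δ = [1.440e-03, 4.800e-04, 1.440e-03, 7.200e-04]  ψ = [3, 3, 3, 3]  (obs o_2=1)
t=3: δ = [8.640e-05, 8.640e-05, 2.880e-04, 1.152e-04]  ψ = [0, 2, 2, 0]  (obs o_3=0)
t=4: δ = [5.760e-06, 1.728e-05, 2.304e-05, 5.760e-06]  ψ = [2, 2, 2, 2]  (obs o_4=2)
t=5: δ = [2.765e-06, 9.216e-07, 9.216e-07, 4.147e-06]  ψ = [1, 2, 2, 1]  (obs o_5=3)
backtrack: best end state = 3; path = [1, 3, 2, 2, 1, 3]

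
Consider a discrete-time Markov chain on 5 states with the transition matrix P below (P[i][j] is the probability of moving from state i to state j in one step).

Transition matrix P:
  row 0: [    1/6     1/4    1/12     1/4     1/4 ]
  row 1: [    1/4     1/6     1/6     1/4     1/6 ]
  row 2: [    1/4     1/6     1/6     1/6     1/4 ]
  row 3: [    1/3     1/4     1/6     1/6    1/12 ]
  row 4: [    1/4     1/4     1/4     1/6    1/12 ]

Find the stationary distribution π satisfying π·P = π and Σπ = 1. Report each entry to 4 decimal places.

Balance equations π_j = Σ_i π_i·P[i][j]:
  π_0 = 1/6·π_0 + 1/4·π_1 + 1/4·π_2 + 1/3·π_3 + 1/4·π_4
  π_1 = 1/4·π_0 + 1/6·π_1 + 1/6·π_2 + 1/4·π_3 + 1/4·π_4
  π_2 = 1/12·π_0 + 1/6·π_1 + 1/6·π_2 + 1/6·π_3 + 1/4·π_4
  π_3 = 1/4·π_0 + 1/4·π_1 + 1/6·π_2 + 1/6·π_3 + 1/6·π_4
  normalize: π_0 + π_1 + π_2 + π_3 + π_4 = 1
Solving the linear system gives exactly π = [2139/8675, 379/1735, 278/1735, 1782/8675, 1469/8675].

π = [0.2466, 0.2184, 0.1602, 0.2054, 0.1693]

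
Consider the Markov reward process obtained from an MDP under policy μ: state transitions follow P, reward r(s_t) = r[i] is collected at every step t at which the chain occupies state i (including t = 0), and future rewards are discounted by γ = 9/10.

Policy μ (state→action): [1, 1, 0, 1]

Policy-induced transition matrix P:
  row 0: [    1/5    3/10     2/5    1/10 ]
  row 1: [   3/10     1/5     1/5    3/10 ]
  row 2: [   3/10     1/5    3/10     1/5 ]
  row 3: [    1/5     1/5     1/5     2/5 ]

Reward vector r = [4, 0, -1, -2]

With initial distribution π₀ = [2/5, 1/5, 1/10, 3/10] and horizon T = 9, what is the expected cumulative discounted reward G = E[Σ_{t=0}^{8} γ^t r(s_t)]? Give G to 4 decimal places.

t=0: π = [0.4000, 0.2000, 0.1000, 0.3000], E[r] = 0.9000, γ^t·E[r] = 0.900000, running G = 0.900000
t=1: π = [0.2300, 0.2400, 0.2900, 0.2400], E[r] = 0.1500, γ^t·E[r] = 0.135000, running G = 1.035000
t=2: π = [0.2530, 0.2230, 0.2750, 0.2490], E[r] = 0.2390, γ^t·E[r] = 0.193590, running G = 1.228590
t=3: π = [0.2498, 0.2253, 0.2781, 0.2468], E[r] = 0.2275, γ^t·E[r] = 0.165848, running G = 1.394438
t=4: π = [0.2503, 0.2250, 0.2778, 0.2469], E[r] = 0.2298, γ^t·E[r] = 0.150752, running G = 1.545190
t=5: π = [0.2503, 0.2250, 0.2778, 0.2468], E[r] = 0.2296, γ^t·E[r] = 0.135555, running G = 1.680744
t=6: π = [0.2503, 0.2250, 0.2778, 0.2468], E[r] = 0.2296, γ^t·E[r] = 0.122030, running G = 1.802775
t=7: π = [0.2503, 0.2250, 0.2778, 0.2468], E[r] = 0.2296, γ^t·E[r] = 0.109826, running G = 1.912601
t=8: π = [0.2503, 0.2250, 0.2778, 0.2468], E[r] = 0.2296, γ^t·E[r] = 0.098844, running G = 2.011445

G = 2.0114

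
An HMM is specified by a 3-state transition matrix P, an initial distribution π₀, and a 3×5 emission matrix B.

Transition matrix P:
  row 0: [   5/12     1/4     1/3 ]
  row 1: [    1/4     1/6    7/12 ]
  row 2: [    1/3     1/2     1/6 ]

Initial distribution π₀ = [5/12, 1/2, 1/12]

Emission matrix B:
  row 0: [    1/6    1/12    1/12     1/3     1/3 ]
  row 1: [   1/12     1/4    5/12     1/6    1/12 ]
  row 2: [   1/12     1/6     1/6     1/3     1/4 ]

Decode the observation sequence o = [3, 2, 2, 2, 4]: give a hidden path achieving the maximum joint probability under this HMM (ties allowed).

path = [0, 1, 2, 1, 2]

t=0: δ = [1.389e-01, 8.333e-02, 2.778e-02]  (obs o_0=3)
t=1: δ = [4.823e-03, 1.447e-02, 8.102e-03]  ψ = [0, 0, 1]  (obs o_1=2)
t=2: δ = [3.014e-04, 1.688e-03, 1.407e-03]  ψ = [1, 2, 1]  (obs o_2=2)
t=3: δ = [3.907e-05, 2.930e-04, 1.641e-04]  ψ = [2, 2, 1]  (obs o_3=2)
t=4: δ = [2.442e-05, 6.838e-06, 4.273e-05]  ψ = [1, 2, 1]  (obs o_4=4)
backtrack: best end state = 2; path = [0, 1, 2, 1, 2]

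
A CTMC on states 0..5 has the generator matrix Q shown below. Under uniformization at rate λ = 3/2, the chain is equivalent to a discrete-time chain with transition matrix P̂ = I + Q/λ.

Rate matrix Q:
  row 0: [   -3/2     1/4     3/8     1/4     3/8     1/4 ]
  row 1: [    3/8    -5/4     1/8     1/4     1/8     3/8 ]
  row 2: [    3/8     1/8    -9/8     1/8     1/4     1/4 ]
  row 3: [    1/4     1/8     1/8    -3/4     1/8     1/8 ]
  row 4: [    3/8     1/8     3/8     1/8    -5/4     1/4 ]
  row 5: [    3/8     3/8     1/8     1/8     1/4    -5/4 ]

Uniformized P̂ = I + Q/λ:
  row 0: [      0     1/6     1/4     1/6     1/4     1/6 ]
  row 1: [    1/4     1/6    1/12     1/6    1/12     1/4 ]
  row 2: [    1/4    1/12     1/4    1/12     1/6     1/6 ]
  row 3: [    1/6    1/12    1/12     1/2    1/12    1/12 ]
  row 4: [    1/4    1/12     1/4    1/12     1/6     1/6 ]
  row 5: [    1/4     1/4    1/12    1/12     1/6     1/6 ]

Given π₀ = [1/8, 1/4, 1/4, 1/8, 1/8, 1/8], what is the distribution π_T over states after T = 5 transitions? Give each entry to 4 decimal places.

t=0: π = [0.1250, 0.2500, 0.2500, 0.1250, 0.1250, 0.1250]
t=1: π = [0.2083, 0.1354, 0.1667, 0.1667, 0.1458, 0.1771]
t=2: π = [0.1840, 0.1415, 0.1701, 0.1814, 0.1589, 0.1641]
t=3: π = [0.1889, 0.1378, 0.1688, 0.1861, 0.1551, 0.1633]
t=4: π = [0.1873, 0.1378, 0.1688, 0.1881, 0.1554, 0.1626]
t=5: π = [0.1875, 0.1375, 0.1686, 0.1888, 0.1551, 0.1625]

π = [0.1875, 0.1375, 0.1686, 0.1888, 0.1551, 0.1625]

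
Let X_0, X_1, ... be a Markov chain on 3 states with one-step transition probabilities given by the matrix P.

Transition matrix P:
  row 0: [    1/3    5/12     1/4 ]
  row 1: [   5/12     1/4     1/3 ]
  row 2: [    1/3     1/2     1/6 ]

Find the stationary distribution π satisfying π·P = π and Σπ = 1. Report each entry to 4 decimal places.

π = [0.3646, 0.3757, 0.2597]

Balance equations π_j = Σ_i π_i·P[i][j]:
  π_0 = 1/3·π_0 + 5/12·π_1 + 1/3·π_2
  π_1 = 5/12·π_0 + 1/4·π_1 + 1/2·π_2
  normalize: π_0 + π_1 + π_2 = 1
Solving the linear system gives exactly π = [66/181, 68/181, 47/181].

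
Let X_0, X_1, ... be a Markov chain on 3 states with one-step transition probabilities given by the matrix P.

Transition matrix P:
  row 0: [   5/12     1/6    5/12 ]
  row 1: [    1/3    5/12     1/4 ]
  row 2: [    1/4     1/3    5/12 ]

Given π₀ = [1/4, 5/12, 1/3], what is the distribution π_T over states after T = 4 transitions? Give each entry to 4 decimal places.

π = [0.3304, 0.3035, 0.3661]

t=0: π = [0.2500, 0.4167, 0.3333]
t=1: π = [0.3264, 0.3264, 0.3472]
t=2: π = [0.3316, 0.3061, 0.3623]
t=3: π = [0.3308, 0.3036, 0.3656]
t=4: π = [0.3304, 0.3035, 0.3661]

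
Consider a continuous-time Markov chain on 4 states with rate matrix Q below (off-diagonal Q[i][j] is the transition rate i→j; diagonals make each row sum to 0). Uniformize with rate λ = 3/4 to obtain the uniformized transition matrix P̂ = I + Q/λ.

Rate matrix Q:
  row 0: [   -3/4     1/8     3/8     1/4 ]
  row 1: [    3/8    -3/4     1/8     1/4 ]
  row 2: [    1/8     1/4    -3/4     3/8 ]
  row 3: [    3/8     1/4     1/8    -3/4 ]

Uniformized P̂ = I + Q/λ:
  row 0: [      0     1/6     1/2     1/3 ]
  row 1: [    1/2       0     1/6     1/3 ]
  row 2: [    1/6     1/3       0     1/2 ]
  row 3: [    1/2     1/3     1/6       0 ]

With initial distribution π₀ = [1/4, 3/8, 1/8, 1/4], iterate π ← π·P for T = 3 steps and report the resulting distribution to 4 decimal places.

π = [0.2917, 0.2164, 0.2124, 0.2795]

t=0: π = [0.2500, 0.3750, 0.1250, 0.2500]
t=1: π = [0.3333, 0.1667, 0.2292, 0.2708]
t=2: π = [0.2569, 0.2222, 0.2396, 0.2813]
t=3: π = [0.2917, 0.2164, 0.2124, 0.2795]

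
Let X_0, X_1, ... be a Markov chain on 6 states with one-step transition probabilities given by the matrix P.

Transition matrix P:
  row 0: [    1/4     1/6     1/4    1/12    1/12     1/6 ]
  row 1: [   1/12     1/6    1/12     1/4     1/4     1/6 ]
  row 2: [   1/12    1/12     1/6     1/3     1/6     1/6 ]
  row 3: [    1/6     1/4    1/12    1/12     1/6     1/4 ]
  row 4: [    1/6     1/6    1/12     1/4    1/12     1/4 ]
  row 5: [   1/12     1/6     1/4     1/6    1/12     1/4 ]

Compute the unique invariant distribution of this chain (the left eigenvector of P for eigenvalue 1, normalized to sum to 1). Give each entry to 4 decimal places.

π = [0.1331, 0.1698, 0.1537, 0.1911, 0.1404, 0.2120]

Balance equations π_j = Σ_i π_i·P[i][j]:
  π_0 = 1/4·π_0 + 1/12·π_1 + 1/12·π_2 + 1/6·π_3 + 1/6·π_4 + 1/12·π_5
  π_1 = 1/6·π_0 + 1/6·π_1 + 1/12·π_2 + 1/4·π_3 + 1/6·π_4 + 1/6·π_5
  π_2 = 1/4·π_0 + 1/12·π_1 + 1/6·π_2 + 1/12·π_3 + 1/12·π_4 + 1/4·π_5
  π_3 = 1/12·π_0 + 1/4·π_1 + 1/3·π_2 + 1/12·π_3 + 1/4·π_4 + 1/6·π_5
  π_4 = 1/12·π_0 + 1/4·π_1 + 1/6·π_2 + 1/6·π_3 + 1/12·π_4 + 1/12·π_5
  normalize: π_0 + π_1 + π_2 + π_3 + π_4 + π_5 = 1
Solving the linear system gives exactly π = [33053/248246, 42149/248246, 19072/124123, 23720/124123, 17422/124123, 26308/124123].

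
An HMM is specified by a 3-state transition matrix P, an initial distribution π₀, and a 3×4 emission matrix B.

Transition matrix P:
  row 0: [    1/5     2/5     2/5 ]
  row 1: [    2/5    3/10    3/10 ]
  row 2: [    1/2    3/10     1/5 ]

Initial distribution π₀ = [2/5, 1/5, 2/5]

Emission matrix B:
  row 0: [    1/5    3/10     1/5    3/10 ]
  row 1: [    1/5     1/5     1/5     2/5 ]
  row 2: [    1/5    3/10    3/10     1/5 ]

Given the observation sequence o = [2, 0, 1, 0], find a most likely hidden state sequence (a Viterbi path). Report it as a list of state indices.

t=0: δ = [8.000e-02, 4.000e-02, 1.200e-01]  (obs o_0=2)
t=1: δ = [1.200e-02, 7.200e-03, 6.400e-03]  ψ = [2, 2, 0]  (obs o_1=0)
t=2: δ = [9.600e-04, 9.600e-04, 1.440e-03]  ψ = [2, 0, 0]  (obs o_2=1)
t=3: δ = [1.440e-04, 8.640e-05, 7.680e-05]  ψ = [2, 2, 0]  (obs o_3=0)
backtrack: best end state = 0; path = [2, 0, 2, 0]

path = [2, 0, 2, 0]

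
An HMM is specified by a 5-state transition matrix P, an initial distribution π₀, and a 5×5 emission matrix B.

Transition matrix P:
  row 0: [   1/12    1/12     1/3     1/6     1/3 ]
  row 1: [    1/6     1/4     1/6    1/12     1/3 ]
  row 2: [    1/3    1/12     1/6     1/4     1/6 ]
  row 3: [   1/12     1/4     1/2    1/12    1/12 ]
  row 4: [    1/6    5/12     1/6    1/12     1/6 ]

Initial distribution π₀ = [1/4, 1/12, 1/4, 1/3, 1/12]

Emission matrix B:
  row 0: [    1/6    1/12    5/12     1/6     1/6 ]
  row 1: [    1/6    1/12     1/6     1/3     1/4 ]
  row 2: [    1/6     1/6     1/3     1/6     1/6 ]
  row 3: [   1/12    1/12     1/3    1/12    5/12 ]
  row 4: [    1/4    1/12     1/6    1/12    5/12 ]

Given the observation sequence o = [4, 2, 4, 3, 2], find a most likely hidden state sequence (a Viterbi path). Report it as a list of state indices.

t=0: δ = [4.167e-02, 2.083e-02, 4.167e-02, 1.389e-01, 3.472e-02]  (obs o_0=4)
t=1: δ = [5.787e-03, 5.787e-03, 2.315e-02, 3.858e-03, 2.315e-03]  ψ = [2, 3, 3, 3, 0]  (obs o_1=2)
t=2: δ = [1.286e-03, 4.823e-04, 6.430e-04, 2.411e-03, 1.608e-03]  ψ = [2, 2, 2, 2, 2]  (obs o_2=4)
t=3: δ = [4.465e-05, 2.233e-04, 2.009e-04, 1.786e-05, 3.572e-05]  ψ = [4, 4, 3, 0, 0]  (obs o_3=3)
t=4: δ = [2.791e-05, 9.303e-06, 1.240e-05, 1.674e-05, 1.240e-05]  ψ = [2, 1, 1, 2, 1]  (obs o_4=2)
backtrack: best end state = 0; path = [3, 2, 3, 2, 0]

path = [3, 2, 3, 2, 0]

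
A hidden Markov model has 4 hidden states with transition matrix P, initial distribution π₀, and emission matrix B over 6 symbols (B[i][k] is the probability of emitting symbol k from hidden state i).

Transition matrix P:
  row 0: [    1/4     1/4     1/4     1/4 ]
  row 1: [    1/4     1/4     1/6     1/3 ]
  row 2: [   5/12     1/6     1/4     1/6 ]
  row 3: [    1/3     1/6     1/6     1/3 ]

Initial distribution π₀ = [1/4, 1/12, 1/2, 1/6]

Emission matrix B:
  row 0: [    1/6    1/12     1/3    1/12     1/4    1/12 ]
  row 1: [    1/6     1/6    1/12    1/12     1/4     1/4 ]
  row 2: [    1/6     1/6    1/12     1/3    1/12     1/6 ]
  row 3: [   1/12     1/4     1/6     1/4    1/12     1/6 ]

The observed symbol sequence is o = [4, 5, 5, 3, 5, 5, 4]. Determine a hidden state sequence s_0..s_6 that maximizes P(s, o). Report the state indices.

t=0: δ = [6.250e-02, 2.083e-02, 4.167e-02, 1.389e-02]  (obs o_0=4)
t=1: δ = [1.447e-03, 3.906e-03, 2.604e-03, 2.604e-03]  ψ = [2, 0, 0, 0]  (obs o_1=5)
t=2: δ = [9.042e-05, 2.441e-04, 1.085e-04, 2.170e-04]  ψ = [2, 1, 1, 1]  (obs o_2=5)
t=3: δ = [6.028e-06, 5.086e-06, 1.356e-05, 2.035e-05]  ψ = [3, 1, 1, 1]  (obs o_3=3)
t=4: δ = [5.651e-07, 8.477e-07, 5.651e-07, 1.130e-06]  ψ = [3, 3, 2, 3]  (obs o_4=5)
t=5: δ = [3.140e-08, 5.298e-08, 3.140e-08, 6.279e-08]  ψ = [3, 1, 3, 3]  (obs o_5=5)
t=6: δ = [5.233e-09, 3.311e-09, 8.721e-10, 1.744e-09]  ψ = [3, 1, 3, 3]  (obs o_6=4)
backtrack: best end state = 0; path = [0, 1, 1, 3, 3, 3, 0]

path = [0, 1, 1, 3, 3, 3, 0]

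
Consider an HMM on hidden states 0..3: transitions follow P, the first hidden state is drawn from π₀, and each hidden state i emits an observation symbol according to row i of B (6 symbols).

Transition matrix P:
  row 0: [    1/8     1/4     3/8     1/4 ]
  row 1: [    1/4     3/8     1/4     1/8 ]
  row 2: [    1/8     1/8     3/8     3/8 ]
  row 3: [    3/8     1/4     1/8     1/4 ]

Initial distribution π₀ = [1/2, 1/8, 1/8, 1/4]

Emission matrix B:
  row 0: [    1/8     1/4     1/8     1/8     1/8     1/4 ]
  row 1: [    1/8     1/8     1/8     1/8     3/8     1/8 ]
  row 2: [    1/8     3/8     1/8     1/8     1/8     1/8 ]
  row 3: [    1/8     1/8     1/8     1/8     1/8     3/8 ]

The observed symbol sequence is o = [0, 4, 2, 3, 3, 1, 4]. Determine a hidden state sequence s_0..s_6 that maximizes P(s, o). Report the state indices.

t=0: δ = [6.250e-02, 1.562e-02, 1.562e-02, 3.125e-02]  (obs o_0=0)
t=1: δ = [1.465e-03, 5.859e-03, 2.930e-03, 1.953e-03]  ψ = [3, 0, 0, 0]  (obs o_1=4)
t=2: δ = [1.831e-04, 2.747e-04, 1.831e-04, 1.373e-04]  ψ = [1, 1, 1, 2]  (obs o_2=2)
t=3: δ = [8.583e-06, 1.287e-05, 8.583e-06, 8.583e-06]  ψ = [1, 1, 0, 2]  (obs o_3=3)
t=4: δ = [4.023e-07, 6.035e-07, 4.023e-07, 4.023e-07]  ψ = [1, 1, 0, 2]  (obs o_4=3)
t=5: δ = [3.772e-08, 2.829e-08, 5.658e-08, 1.886e-08]  ψ = [1, 1, 0, 2]  (obs o_5=1)
t=6: δ = [8.840e-10, 3.978e-09, 2.652e-09, 2.652e-09]  ψ = [1, 1, 2, 2]  (obs o_6=4)
backtrack: best end state = 1; path = [0, 1, 1, 1, 1, 1, 1]

path = [0, 1, 1, 1, 1, 1, 1]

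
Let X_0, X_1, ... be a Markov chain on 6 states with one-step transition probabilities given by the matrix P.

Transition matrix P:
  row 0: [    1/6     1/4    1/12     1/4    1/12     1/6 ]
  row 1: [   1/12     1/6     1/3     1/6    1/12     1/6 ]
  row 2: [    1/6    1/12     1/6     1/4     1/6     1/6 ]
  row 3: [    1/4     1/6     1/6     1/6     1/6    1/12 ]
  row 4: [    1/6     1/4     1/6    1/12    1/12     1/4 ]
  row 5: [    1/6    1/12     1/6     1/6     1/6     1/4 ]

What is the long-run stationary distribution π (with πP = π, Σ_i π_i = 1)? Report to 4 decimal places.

π = [0.1686, 0.1617, 0.1796, 0.1850, 0.1284, 0.1767]

Balance equations π_j = Σ_i π_i·P[i][j]:
  π_0 = 1/6·π_0 + 1/12·π_1 + 1/6·π_2 + 1/4·π_3 + 1/6·π_4 + 1/6·π_5
  π_1 = 1/4·π_0 + 1/6·π_1 + 1/12·π_2 + 1/6·π_3 + 1/4·π_4 + 1/12·π_5
  π_2 = 1/12·π_0 + 1/3·π_1 + 1/6·π_2 + 1/6·π_3 + 1/6·π_4 + 1/6·π_5
  π_3 = 1/4·π_0 + 1/6·π_1 + 1/4·π_2 + 1/6·π_3 + 1/12·π_4 + 1/6·π_5
  π_4 = 1/12·π_0 + 1/12·π_1 + 1/6·π_2 + 1/6·π_3 + 1/12·π_4 + 1/6·π_5
  normalize: π_0 + π_1 + π_2 + π_3 + π_4 + π_5 = 1
Solving the linear system gives exactly π = [7079/41986, 13581/83972, 15079/83972, 2219/11996, 10785/83972, 3709/20993].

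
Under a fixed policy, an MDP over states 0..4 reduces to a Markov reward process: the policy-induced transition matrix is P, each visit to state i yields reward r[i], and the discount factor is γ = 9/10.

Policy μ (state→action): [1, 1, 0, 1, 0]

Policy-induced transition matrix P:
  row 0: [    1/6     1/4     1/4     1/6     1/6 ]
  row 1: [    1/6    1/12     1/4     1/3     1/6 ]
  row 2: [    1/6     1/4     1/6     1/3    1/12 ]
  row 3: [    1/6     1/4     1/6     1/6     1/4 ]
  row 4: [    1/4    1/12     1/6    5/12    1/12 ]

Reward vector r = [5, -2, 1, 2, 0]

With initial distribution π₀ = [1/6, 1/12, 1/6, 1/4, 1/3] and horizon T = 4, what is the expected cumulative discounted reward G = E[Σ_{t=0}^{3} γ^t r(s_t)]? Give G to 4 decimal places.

G = 4.4953

t=0: π = [0.1667, 0.0833, 0.1667, 0.2500, 0.3333], E[r] = 1.3333, γ^t·E[r] = 1.333333, running G = 1.333333
t=1: π = [0.1944, 0.1806, 0.1875, 0.2917, 0.1458], E[r] = 1.3819, γ^t·E[r] = 1.243750, running G = 2.577083
t=2: π = [0.1788, 0.1956, 0.1979, 0.2645, 0.1632], E[r] = 1.2297, γ^t·E[r] = 0.996094, running G = 3.573177
t=3: π = [0.1803, 0.1902, 0.1979, 0.2731, 0.1586], E[r] = 1.2649, γ^t·E[r] = 0.922113, running G = 4.495290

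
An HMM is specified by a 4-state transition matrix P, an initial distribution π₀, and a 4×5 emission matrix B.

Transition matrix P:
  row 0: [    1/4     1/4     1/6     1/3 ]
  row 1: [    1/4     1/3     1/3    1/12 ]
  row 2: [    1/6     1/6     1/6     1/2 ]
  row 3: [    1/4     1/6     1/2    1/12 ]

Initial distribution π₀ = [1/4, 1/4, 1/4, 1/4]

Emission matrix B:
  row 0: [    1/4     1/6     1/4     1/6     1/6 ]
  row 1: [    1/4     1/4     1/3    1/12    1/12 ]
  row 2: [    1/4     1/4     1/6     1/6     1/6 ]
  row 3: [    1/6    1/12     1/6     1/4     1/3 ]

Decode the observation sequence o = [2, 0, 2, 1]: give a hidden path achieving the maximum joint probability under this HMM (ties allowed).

path = [1, 2, 3, 2]

t=0: δ = [6.250e-02, 8.333e-02, 4.167e-02, 4.167e-02]  (obs o_0=2)
t=1: δ = [5.208e-03, 6.944e-03, 6.944e-03, 3.472e-03]  ψ = [1, 1, 1, 0]  (obs o_1=0)
t=2: δ = [4.340e-04, 7.716e-04, 3.858e-04, 5.787e-04]  ψ = [1, 1, 1, 2]  (obs o_2=2)
t=3: δ = [3.215e-05, 6.430e-05, 7.234e-05, 1.608e-05]  ψ = [1, 1, 3, 2]  (obs o_3=1)
backtrack: best end state = 2; path = [1, 2, 3, 2]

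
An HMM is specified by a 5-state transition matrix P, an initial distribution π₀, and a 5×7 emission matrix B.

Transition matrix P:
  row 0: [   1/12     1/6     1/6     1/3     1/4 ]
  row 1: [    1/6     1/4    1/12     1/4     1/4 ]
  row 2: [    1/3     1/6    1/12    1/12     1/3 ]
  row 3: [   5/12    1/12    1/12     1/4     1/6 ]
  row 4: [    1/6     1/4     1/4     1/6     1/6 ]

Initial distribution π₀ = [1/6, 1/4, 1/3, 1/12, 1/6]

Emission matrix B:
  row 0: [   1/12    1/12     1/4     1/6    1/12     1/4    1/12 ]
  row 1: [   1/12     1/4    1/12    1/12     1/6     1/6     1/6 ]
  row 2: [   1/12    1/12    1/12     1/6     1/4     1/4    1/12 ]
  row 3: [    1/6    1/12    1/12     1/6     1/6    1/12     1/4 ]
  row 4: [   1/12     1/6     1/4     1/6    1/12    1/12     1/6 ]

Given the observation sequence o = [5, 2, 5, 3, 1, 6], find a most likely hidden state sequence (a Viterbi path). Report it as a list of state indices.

path = [2, 4, 2, 4, 1, 3]

t=0: δ = [4.167e-02, 4.167e-02, 8.333e-02, 6.944e-03, 1.389e-02]  (obs o_0=5)
t=1: δ = [6.944e-03, 1.157e-03, 5.787e-04, 1.157e-03, 6.944e-03]  ψ = [2, 2, 0, 0, 2]  (obs o_1=2)
t=2: δ = [2.894e-04, 2.894e-04, 4.340e-04, 1.929e-04, 1.447e-04]  ψ = [4, 4, 4, 0, 0]  (obs o_2=5)
t=3: δ = [2.411e-05, 6.028e-06, 8.038e-06, 1.608e-05, 2.411e-05]  ψ = [2, 1, 0, 0, 2]  (obs o_3=3)
t=4: δ = [5.582e-07, 1.507e-06, 5.023e-07, 6.698e-07, 1.005e-06]  ψ = [3, 4, 4, 0, 0]  (obs o_4=1)
t=5: δ = [2.326e-08, 6.279e-08, 2.093e-08, 9.419e-08, 6.279e-08]  ψ = [3, 1, 4, 1, 1]  (obs o_5=6)
backtrack: best end state = 3; path = [2, 4, 2, 4, 1, 3]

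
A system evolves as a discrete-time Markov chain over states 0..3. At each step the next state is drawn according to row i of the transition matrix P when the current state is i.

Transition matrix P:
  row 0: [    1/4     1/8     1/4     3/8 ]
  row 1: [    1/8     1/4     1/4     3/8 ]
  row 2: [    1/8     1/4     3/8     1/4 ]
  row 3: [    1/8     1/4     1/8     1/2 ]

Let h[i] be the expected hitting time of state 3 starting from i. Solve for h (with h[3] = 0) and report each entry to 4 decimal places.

First-step conditioning: h[3] = 0; for i ≠ 3, h[i] = 1 + Σ_k P[i][k]·h[k].
  h[0] = 1 + 1/4·h[0] + 1/8·h[1] + 1/4·h[2]
  h[1] = 1 + 1/8·h[0] + 1/4·h[1] + 1/4·h[2]
  h[2] = 1 + 1/8·h[0] + 1/4·h[1] + 3/8·h[2]
Solving the 3×3 linear system over states ≠ 3 gives exactly h = [56/19, 56/19, 64/19, 0] (h[3] = 0 is the target).

h = [2.9474, 2.9474, 3.3684, 0.0000]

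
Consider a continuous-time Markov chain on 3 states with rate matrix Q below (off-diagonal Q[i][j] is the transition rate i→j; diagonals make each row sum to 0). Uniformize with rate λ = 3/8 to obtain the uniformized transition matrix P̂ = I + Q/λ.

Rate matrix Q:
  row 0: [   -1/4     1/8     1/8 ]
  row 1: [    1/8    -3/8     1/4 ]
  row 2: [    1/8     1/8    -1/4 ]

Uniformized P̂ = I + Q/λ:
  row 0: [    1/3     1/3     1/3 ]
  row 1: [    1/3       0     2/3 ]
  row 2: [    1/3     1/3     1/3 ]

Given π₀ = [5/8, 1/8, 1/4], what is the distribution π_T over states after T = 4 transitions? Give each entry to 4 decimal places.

π = [0.3333, 0.2485, 0.4182]

t=0: π = [0.6250, 0.1250, 0.2500]
t=1: π = [0.3333, 0.2917, 0.3750]
t=2: π = [0.3333, 0.2361, 0.4306]
t=3: π = [0.3333, 0.2546, 0.4120]
t=4: π = [0.3333, 0.2485, 0.4182]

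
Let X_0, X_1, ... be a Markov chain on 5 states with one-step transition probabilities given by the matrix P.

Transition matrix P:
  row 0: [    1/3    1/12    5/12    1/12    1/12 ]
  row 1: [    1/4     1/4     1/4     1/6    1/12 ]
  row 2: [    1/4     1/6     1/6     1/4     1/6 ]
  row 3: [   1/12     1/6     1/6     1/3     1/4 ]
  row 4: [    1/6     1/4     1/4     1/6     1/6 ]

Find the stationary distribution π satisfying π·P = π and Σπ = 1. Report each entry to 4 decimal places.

Balance equations π_j = Σ_i π_i·P[i][j]:
  π_0 = 1/3·π_0 + 1/4·π_1 + 1/4·π_2 + 1/12·π_3 + 1/6·π_4
  π_1 = 1/12·π_0 + 1/4·π_1 + 1/6·π_2 + 1/6·π_3 + 1/4·π_4
  π_2 = 5/12·π_0 + 1/4·π_1 + 1/6·π_2 + 1/6·π_3 + 1/4·π_4
  π_3 = 1/12·π_0 + 1/6·π_1 + 1/4·π_2 + 1/3·π_3 + 1/6·π_4
  normalize: π_0 + π_1 + π_2 + π_3 + π_4 = 1
Solving the linear system gives exactly π = [867/3902, 342/1951, 973/3902, 791/3902, 587/3902].

π = [0.2222, 0.1753, 0.2494, 0.2027, 0.1504]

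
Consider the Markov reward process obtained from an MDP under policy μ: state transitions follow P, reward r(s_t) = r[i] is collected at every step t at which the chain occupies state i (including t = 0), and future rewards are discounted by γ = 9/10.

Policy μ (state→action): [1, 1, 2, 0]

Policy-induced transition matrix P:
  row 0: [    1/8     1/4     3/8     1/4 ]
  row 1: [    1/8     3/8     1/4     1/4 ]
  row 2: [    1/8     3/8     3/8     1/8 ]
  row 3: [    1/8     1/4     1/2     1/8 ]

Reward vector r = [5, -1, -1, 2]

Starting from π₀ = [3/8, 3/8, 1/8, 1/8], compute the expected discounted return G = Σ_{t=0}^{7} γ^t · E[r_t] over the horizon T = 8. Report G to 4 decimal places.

t=0: π = [0.3750, 0.3750, 0.1250, 0.1250], E[r] = 1.6250, γ^t·E[r] = 1.625000, running G = 1.625000
t=1: π = [0.1250, 0.3125, 0.3438, 0.2188], E[r] = 0.4063, γ^t·E[r] = 0.365625, running G = 1.990625
t=2: π = [0.1250, 0.3320, 0.3633, 0.1797], E[r] = 0.2891, γ^t·E[r] = 0.234141, running G = 2.224766
t=3: π = [0.1250, 0.3369, 0.3560, 0.1821], E[r] = 0.2964, γ^t·E[r] = 0.216066, running G = 2.440832
t=4: π = [0.1250, 0.3366, 0.3557, 0.1827], E[r] = 0.2982, γ^t·E[r] = 0.195661, running G = 2.636492
t=5: π = [0.1250, 0.3365, 0.3558, 0.1827], E[r] = 0.2981, γ^t·E[r] = 0.176027, running G = 2.812519
t=6: π = [0.1250, 0.3365, 0.3558, 0.1827], E[r] = 0.2981, γ^t·E[r] = 0.158409, running G = 2.970928
t=7: π = [0.1250, 0.3365, 0.3558, 0.1827], E[r] = 0.2981, γ^t·E[r] = 0.142569, running G = 3.113497

G = 3.1135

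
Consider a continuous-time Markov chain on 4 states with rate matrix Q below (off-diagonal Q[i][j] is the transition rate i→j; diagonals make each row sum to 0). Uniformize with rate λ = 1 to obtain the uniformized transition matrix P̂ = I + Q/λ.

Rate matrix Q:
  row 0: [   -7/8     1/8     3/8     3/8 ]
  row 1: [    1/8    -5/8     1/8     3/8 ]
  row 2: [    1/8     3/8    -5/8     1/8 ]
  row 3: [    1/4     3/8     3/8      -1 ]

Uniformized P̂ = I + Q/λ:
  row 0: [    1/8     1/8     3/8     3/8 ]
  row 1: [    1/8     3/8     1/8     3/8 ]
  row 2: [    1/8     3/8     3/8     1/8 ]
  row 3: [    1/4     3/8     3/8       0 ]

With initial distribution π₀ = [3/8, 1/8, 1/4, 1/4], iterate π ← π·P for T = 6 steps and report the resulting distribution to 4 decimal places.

t=0: π = [0.3750, 0.1250, 0.2500, 0.2500]
t=1: π = [0.1563, 0.2813, 0.3438, 0.2188]
t=2: π = [0.1523, 0.3359, 0.3047, 0.2070]
t=3: π = [0.1509, 0.3369, 0.2910, 0.2212]
t=4: π = [0.1526, 0.3373, 0.2908, 0.2193]
t=5: π = [0.1524, 0.3368, 0.2907, 0.2201]
t=6: π = [0.1525, 0.3369, 0.2908, 0.2198]

π = [0.1525, 0.3369, 0.2908, 0.2198]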